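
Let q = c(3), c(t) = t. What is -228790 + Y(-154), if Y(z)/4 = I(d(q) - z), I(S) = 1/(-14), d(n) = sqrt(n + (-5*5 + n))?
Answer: -1601532/7 ≈ -2.2879e+5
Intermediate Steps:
q = 3
d(n) = sqrt(-25 + 2*n) (d(n) = sqrt(n + (-25 + n)) = sqrt(-25 + 2*n))
I(S) = -1/14
Y(z) = -2/7 (Y(z) = 4*(-1/14) = -2/7)
-228790 + Y(-154) = -228790 - 2/7 = -1601532/7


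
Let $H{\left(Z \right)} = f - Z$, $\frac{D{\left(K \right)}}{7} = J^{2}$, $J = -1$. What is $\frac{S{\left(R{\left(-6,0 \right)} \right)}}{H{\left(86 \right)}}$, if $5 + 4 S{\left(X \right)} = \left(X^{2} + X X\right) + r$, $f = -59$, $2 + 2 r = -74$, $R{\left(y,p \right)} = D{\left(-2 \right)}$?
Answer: $- \frac{11}{116} \approx -0.094828$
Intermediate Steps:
$D{\left(K \right)} = 7$ ($D{\left(K \right)} = 7 \left(-1\right)^{2} = 7 \cdot 1 = 7$)
$R{\left(y,p \right)} = 7$
$r = -38$ ($r = -1 + \frac{1}{2} \left(-74\right) = -1 - 37 = -38$)
$S{\left(X \right)} = - \frac{43}{4} + \frac{X^{2}}{2}$ ($S{\left(X \right)} = - \frac{5}{4} + \frac{\left(X^{2} + X X\right) - 38}{4} = - \frac{5}{4} + \frac{\left(X^{2} + X^{2}\right) - 38}{4} = - \frac{5}{4} + \frac{2 X^{2} - 38}{4} = - \frac{5}{4} + \frac{-38 + 2 X^{2}}{4} = - \frac{5}{4} + \left(- \frac{19}{2} + \frac{X^{2}}{2}\right) = - \frac{43}{4} + \frac{X^{2}}{2}$)
$H{\left(Z \right)} = -59 - Z$
$\frac{S{\left(R{\left(-6,0 \right)} \right)}}{H{\left(86 \right)}} = \frac{- \frac{43}{4} + \frac{7^{2}}{2}}{-59 - 86} = \frac{- \frac{43}{4} + \frac{1}{2} \cdot 49}{-59 - 86} = \frac{- \frac{43}{4} + \frac{49}{2}}{-145} = \frac{55}{4} \left(- \frac{1}{145}\right) = - \frac{11}{116}$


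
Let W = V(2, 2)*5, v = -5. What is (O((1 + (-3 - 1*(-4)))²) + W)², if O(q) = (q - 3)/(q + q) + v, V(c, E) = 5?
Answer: 25921/64 ≈ 405.02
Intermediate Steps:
W = 25 (W = 5*5 = 25)
O(q) = -5 + (-3 + q)/(2*q) (O(q) = (q - 3)/(q + q) - 5 = (-3 + q)/((2*q)) - 5 = (-3 + q)*(1/(2*q)) - 5 = (-3 + q)/(2*q) - 5 = -5 + (-3 + q)/(2*q))
(O((1 + (-3 - 1*(-4)))²) + W)² = (3*(-1 - 3*(1 + (-3 - 1*(-4)))²)/(2*((1 + (-3 - 1*(-4)))²)) + 25)² = (3*(-1 - 3*(1 + (-3 + 4))²)/(2*((1 + (-3 + 4))²)) + 25)² = (3*(-1 - 3*(1 + 1)²)/(2*((1 + 1)²)) + 25)² = (3*(-1 - 3*2²)/(2*(2²)) + 25)² = ((3/2)*(-1 - 3*4)/4 + 25)² = ((3/2)*(¼)*(-1 - 12) + 25)² = ((3/2)*(¼)*(-13) + 25)² = (-39/8 + 25)² = (161/8)² = 25921/64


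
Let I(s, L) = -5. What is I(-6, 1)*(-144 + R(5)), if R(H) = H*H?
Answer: 595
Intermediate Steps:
R(H) = H²
I(-6, 1)*(-144 + R(5)) = -5*(-144 + 5²) = -5*(-144 + 25) = -5*(-119) = 595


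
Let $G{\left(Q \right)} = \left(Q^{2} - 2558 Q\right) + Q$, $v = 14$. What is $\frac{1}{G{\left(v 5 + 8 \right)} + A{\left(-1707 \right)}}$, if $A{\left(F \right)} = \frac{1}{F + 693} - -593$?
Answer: $- \frac{1014}{195467767} \approx -5.1876 \cdot 10^{-6}$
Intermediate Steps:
$A{\left(F \right)} = 593 + \frac{1}{693 + F}$ ($A{\left(F \right)} = \frac{1}{693 + F} + 593 = 593 + \frac{1}{693 + F}$)
$G{\left(Q \right)} = Q^{2} - 2557 Q$
$\frac{1}{G{\left(v 5 + 8 \right)} + A{\left(-1707 \right)}} = \frac{1}{\left(14 \cdot 5 + 8\right) \left(-2557 + \left(14 \cdot 5 + 8\right)\right) + \frac{410950 + 593 \left(-1707\right)}{693 - 1707}} = \frac{1}{\left(70 + 8\right) \left(-2557 + \left(70 + 8\right)\right) + \frac{410950 - 1012251}{-1014}} = \frac{1}{78 \left(-2557 + 78\right) - - \frac{601301}{1014}} = \frac{1}{78 \left(-2479\right) + \frac{601301}{1014}} = \frac{1}{-193362 + \frac{601301}{1014}} = \frac{1}{- \frac{195467767}{1014}} = - \frac{1014}{195467767}$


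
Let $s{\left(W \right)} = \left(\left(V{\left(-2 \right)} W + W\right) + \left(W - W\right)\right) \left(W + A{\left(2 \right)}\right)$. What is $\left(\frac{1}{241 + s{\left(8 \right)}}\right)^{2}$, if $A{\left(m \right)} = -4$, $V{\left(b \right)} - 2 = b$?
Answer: $\frac{1}{74529} \approx 1.3418 \cdot 10^{-5}$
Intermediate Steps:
$V{\left(b \right)} = 2 + b$
$s{\left(W \right)} = W \left(-4 + W\right)$ ($s{\left(W \right)} = \left(\left(\left(2 - 2\right) W + W\right) + \left(W - W\right)\right) \left(W - 4\right) = \left(\left(0 W + W\right) + 0\right) \left(-4 + W\right) = \left(\left(0 + W\right) + 0\right) \left(-4 + W\right) = \left(W + 0\right) \left(-4 + W\right) = W \left(-4 + W\right)$)
$\left(\frac{1}{241 + s{\left(8 \right)}}\right)^{2} = \left(\frac{1}{241 + 8 \left(-4 + 8\right)}\right)^{2} = \left(\frac{1}{241 + 8 \cdot 4}\right)^{2} = \left(\frac{1}{241 + 32}\right)^{2} = \left(\frac{1}{273}\right)^{2} = \frac{1}{74529}$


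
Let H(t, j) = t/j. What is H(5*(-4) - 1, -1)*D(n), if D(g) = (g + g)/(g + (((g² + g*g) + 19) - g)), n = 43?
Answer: 86/177 ≈ 0.48588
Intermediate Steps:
D(g) = 2*g/(19 + 2*g²) (D(g) = (2*g)/(g + (((g² + g²) + 19) - g)) = (2*g)/(g + ((2*g² + 19) - g)) = (2*g)/(g + ((19 + 2*g²) - g)) = (2*g)/(g + (19 - g + 2*g²)) = (2*g)/(19 + 2*g²) = 2*g/(19 + 2*g²))
H(5*(-4) - 1, -1)*D(n) = ((5*(-4) - 1)/(-1))*(2*43/(19 + 2*43²)) = ((-20 - 1)*(-1))*(2*43/(19 + 2*1849)) = (-21*(-1))*(2*43/(19 + 3698)) = 21*(2*43/3717) = 21*(2*43*(1/3717)) = 21*(86/3717) = 86/177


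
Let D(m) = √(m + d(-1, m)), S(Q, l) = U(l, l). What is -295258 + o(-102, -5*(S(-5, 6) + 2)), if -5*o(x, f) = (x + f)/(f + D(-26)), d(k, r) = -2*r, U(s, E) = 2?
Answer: -55213490/187 - 61*√26/935 ≈ -2.9526e+5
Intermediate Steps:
S(Q, l) = 2
D(m) = √(-m) (D(m) = √(m - 2*m) = √(-m))
o(x, f) = -(f + x)/(5*(f + √26)) (o(x, f) = -(x + f)/(5*(f + √(-1*(-26)))) = -(f + x)/(5*(f + √26)))
-295258 + o(-102, -5*(S(-5, 6) + 2)) = -295258 + (-(-5)*(2 + 2) - 1*(-102))/(5*(-5*(2 + 2) + √26)) = -295258 + (-(-5)*4 + 102)/(5*(-5*4 + √26)) = -295258 + (-1*(-20) + 102)/(5*(-20 + √26)) = -295258 + (20 + 102)/(5*(-20 + √26)) = -295258 + (⅕)*122/(-20 + √26) = -295258 + 122/(5*(-20 + √26))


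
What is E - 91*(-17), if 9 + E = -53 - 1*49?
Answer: 1436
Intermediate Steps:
E = -111 (E = -9 + (-53 - 1*49) = -9 + (-53 - 49) = -9 - 102 = -111)
E - 91*(-17) = -111 - 91*(-17) = -111 + 1547 = 1436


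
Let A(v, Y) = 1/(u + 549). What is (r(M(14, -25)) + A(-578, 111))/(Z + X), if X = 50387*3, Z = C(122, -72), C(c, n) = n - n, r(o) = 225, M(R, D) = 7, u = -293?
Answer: 57601/38697216 ≈ 0.0014885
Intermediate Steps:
C(c, n) = 0
A(v, Y) = 1/256 (A(v, Y) = 1/(-293 + 549) = 1/256)
Z = 0
X = 151161
(r(M(14, -25)) + A(-578, 111))/(Z + X) = (225 + 1/256)/(0 + 151161) = (57601/256)/151161 = (57601/256)*(1/151161) = 57601/38697216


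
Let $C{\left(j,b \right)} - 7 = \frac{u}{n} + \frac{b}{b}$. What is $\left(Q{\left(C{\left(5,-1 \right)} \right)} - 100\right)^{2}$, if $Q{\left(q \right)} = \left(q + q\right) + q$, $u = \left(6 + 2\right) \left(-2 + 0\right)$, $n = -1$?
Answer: $784$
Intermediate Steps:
$u = -16$ ($u = 8 \left(-2\right) = -16$)
$C{\left(j,b \right)} = 24$ ($C{\left(j,b \right)} = 7 + \left(- \frac{16}{-1} + \frac{b}{b}\right) = 7 + \left(\left(-16\right) \left(-1\right) + 1\right) = 7 + \left(16 + 1\right) = 7 + 17 = 24$)
$Q{\left(q \right)} = 3 q$ ($Q{\left(q \right)} = 2 q + q = 3 q$)
$\left(Q{\left(C{\left(5,-1 \right)} \right)} - 100\right)^{2} = \left(3 \cdot 24 - 100\right)^{2} = \left(72 - 100\right)^{2} = \left(-28\right)^{2} = 784$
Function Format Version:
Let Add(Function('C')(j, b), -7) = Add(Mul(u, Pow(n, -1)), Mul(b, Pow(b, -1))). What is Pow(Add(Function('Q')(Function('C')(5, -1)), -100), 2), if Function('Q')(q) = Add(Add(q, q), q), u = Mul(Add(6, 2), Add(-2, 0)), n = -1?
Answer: 784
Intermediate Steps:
u = -16 (u = Mul(8, -2) = -16)
Function('C')(j, b) = 24 (Function('C')(j, b) = Add(7, Add(Mul(-16, Pow(-1, -1)), Mul(b, Pow(b, -1)))) = Add(7, Add(Mul(-16, -1), 1)) = Add(7, Add(16, 1)) = Add(7, 17) = 24)
Function('Q')(q) = Mul(3, q) (Function('Q')(q) = Add(Mul(2, q), q) = Mul(3, q))
Pow(Add(Function('Q')(Function('C')(5, -1)), -100), 2) = Pow(Add(Mul(3, 24), -100), 2) = Pow(Add(72, -100), 2) = Pow(-28, 2) = 784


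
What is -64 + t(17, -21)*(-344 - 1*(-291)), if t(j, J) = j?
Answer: -965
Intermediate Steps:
-64 + t(17, -21)*(-344 - 1*(-291)) = -64 + 17*(-344 - 1*(-291)) = -64 + 17*(-344 + 291) = -64 + 17*(-53) = -64 - 901 = -965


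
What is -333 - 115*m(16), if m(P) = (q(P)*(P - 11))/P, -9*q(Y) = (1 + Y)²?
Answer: 118223/144 ≈ 820.99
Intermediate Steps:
q(Y) = -(1 + Y)²/9
m(P) = -(1 + P)²*(-11 + P)/(9*P) (m(P) = ((-(1 + P)²/9)*(P - 11))/P = ((-(1 + P)²/9)*(-11 + P))/P = (-(1 + P)²*(-11 + P)/9)/P = -(1 + P)²*(-11 + P)/(9*P))
-333 - 115*m(16) = -333 - 115*(1 + 16)²*(11 - 1*16)/(9*16) = -333 - 115*17²*(11 - 16)/(9*16) = -333 - 115*289*(-5)/(9*16) = -333 - 115*(-1445/144) = -333 + 166175/144 = 118223/144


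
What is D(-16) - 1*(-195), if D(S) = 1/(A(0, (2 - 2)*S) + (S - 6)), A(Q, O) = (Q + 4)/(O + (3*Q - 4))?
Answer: 4484/23 ≈ 194.96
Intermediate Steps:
A(Q, O) = (4 + Q)/(-4 + O + 3*Q) (A(Q, O) = (4 + Q)/(O + (-4 + 3*Q)) = (4 + Q)/(-4 + O + 3*Q))
D(S) = 1/(-7 + S) (D(S) = 1/((4 + 0)/(-4 + (2 - 2)*S + 3*0) + (S - 6)) = 1/(4/(-4 + 0*S + 0) + (-6 + S)) = 1/(4/(-4 + 0 + 0) + (-6 + S)) = 1/(4/(-4) + (-6 + S)) = 1/(-¼*4 + (-6 + S)) = 1/(-1 + (-6 + S)) = 1/(-7 + S))
D(-16) - 1*(-195) = 1/(-7 - 16) - 1*(-195) = 1/(-23) + 195 = -1/23 + 195 = 4484/23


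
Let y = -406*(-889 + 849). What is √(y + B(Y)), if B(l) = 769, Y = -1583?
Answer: √17009 ≈ 130.42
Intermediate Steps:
y = 16240 (y = -406*(-40) = 16240)
√(y + B(Y)) = √(16240 + 769) = √17009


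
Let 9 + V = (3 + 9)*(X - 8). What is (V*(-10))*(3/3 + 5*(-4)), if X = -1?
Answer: -22230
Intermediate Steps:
V = -117 (V = -9 + (3 + 9)*(-1 - 8) = -9 + 12*(-9) = -9 - 108 = -117)
(V*(-10))*(3/3 + 5*(-4)) = (-117*(-10))*(3/3 + 5*(-4)) = 1170*(3*(⅓) - 20) = 1170*(1 - 20) = 1170*(-19) = -22230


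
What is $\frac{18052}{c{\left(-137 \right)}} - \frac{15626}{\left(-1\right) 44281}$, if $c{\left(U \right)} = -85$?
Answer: $- \frac{798032402}{3763885} \approx -212.02$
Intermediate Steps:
$\frac{18052}{c{\left(-137 \right)}} - \frac{15626}{\left(-1\right) 44281} = \frac{18052}{-85} - \frac{15626}{\left(-1\right) 44281} = 18052 \left(- \frac{1}{85}\right) - \frac{15626}{-44281} = - \frac{18052}{85} - - \frac{15626}{44281} = - \frac{18052}{85} + \frac{15626}{44281} = - \frac{798032402}{3763885}$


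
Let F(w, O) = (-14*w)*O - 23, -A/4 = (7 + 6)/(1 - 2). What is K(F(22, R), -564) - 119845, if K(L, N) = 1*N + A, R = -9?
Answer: -120357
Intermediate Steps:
A = 52 (A = -4*(7 + 6)/(1 - 2) = -52/(-1) = -52*(-1) = -4*(-13) = 52)
F(w, O) = -23 - 14*O*w (F(w, O) = -14*O*w - 23 = -23 - 14*O*w)
K(L, N) = 52 + N (K(L, N) = 1*N + 52 = N + 52 = 52 + N)
K(F(22, R), -564) - 119845 = (52 - 564) - 119845 = -512 - 119845 = -120357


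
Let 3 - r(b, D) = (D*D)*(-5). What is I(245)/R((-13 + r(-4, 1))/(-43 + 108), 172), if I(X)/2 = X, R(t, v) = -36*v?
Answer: -245/3096 ≈ -0.079134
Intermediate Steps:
r(b, D) = 3 + 5*D² (r(b, D) = 3 - D*D*(-5) = 3 - D²*(-5) = 3 - (-5)*D² = 3 + 5*D²)
I(X) = 2*X
I(245)/R((-13 + r(-4, 1))/(-43 + 108), 172) = (2*245)/((-36*172)) = 490/(-6192) = 490*(-1/6192) = -245/3096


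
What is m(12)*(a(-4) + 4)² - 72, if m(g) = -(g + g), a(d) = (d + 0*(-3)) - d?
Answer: -456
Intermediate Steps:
a(d) = 0 (a(d) = (d + 0) - d = d - d = 0)
m(g) = -2*g
m(12)*(a(-4) + 4)² - 72 = (-2*12)*(0 + 4)² - 72 = -24*4² - 72 = -24*16 - 72 = -384 - 72 = -456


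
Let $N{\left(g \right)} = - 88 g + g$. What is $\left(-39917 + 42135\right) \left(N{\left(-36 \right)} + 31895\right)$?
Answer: $77689886$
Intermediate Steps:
$N{\left(g \right)} = - 87 g$
$\left(-39917 + 42135\right) \left(N{\left(-36 \right)} + 31895\right) = \left(-39917 + 42135\right) \left(\left(-87\right) \left(-36\right) + 31895\right) = 2218 \left(3132 + 31895\right) = 2218 \cdot 35027 = 77689886$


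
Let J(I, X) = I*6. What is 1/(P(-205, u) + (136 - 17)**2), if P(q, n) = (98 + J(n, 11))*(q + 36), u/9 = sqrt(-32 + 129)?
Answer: 2401/8072771171 - 9126*sqrt(97)/8072771171 ≈ -1.0836e-5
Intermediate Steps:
u = 9*sqrt(97) (u = 9*sqrt(-32 + 129) = 9*sqrt(97) ≈ 88.640)
J(I, X) = 6*I
P(q, n) = (36 + q)*(98 + 6*n) (P(q, n) = (98 + 6*n)*(q + 36) = (98 + 6*n)*(36 + q) = (36 + q)*(98 + 6*n))
1/(P(-205, u) + (136 - 17)**2) = 1/((3528 + 98*(-205) + 216*(9*sqrt(97)) + 6*(9*sqrt(97))*(-205)) + (136 - 17)**2) = 1/((3528 - 20090 + 1944*sqrt(97) - 11070*sqrt(97)) + 119**2) = 1/((-16562 - 9126*sqrt(97)) + 14161) = 1/(-2401 - 9126*sqrt(97))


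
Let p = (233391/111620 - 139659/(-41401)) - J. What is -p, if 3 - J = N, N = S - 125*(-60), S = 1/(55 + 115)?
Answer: -589394456599649/78560053540 ≈ -7502.5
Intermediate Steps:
S = 1/170 ≈ 0.0058824
N = 1275001/170 (N = 1/170 - 125*(-60) = 1/170 + 7500 = 1275001/170 ≈ 7500.0)
J = -1274491/170 (J = 3 - 1*1275001/170 = 3 - 1275001/170 = -1274491/170 ≈ -7497.0)
p = 589394456599649/78560053540 (p = (233391/111620 - 139659/(-41401)) - 1*(-1274491/170) = (233391*(1/111620) - 139659*(-1/41401)) + 1274491/170 = (233391/111620 + 139659/41401) + 1274491/170 = 25251358371/4621179620 + 1274491/170 = 589394456599649/78560053540 ≈ 7502.5)
-p = -1*589394456599649/78560053540 = -589394456599649/78560053540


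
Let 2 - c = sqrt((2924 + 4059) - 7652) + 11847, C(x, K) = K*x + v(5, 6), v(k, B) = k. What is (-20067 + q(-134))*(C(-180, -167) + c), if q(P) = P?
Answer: -368062220 + 20201*I*sqrt(669) ≈ -3.6806e+8 + 5.225e+5*I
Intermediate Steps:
C(x, K) = 5 + K*x (C(x, K) = K*x + 5 = 5 + K*x)
c = -11845 - I*sqrt(669) (c = 2 - (sqrt((2924 + 4059) - 7652) + 11847) = 2 - (sqrt(6983 - 7652) + 11847) = 2 - (sqrt(-669) + 11847) = 2 - (I*sqrt(669) + 11847) = 2 - (11847 + I*sqrt(669)) = 2 + (-11847 - I*sqrt(669)) = -11845 - I*sqrt(669) ≈ -11845.0 - 25.865*I)
(-20067 + q(-134))*(C(-180, -167) + c) = (-20067 - 134)*((5 - 167*(-180)) + (-11845 - I*sqrt(669))) = -20201*((5 + 30060) + (-11845 - I*sqrt(669))) = -20201*(30065 + (-11845 - I*sqrt(669))) = -20201*(18220 - I*sqrt(669)) = -368062220 + 20201*I*sqrt(669)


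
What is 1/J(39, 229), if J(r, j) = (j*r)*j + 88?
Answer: 1/2045287 ≈ 4.8893e-7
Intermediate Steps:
J(r, j) = 88 + r*j² (J(r, j) = r*j² + 88 = 88 + r*j²)
1/J(39, 229) = 1/(88 + 39*229²) = 1/(88 + 39*52441) = 1/(88 + 2045199) = 1/2045287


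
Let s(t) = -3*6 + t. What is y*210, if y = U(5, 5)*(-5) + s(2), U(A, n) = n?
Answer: -8610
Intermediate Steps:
s(t) = -18 + t
y = -41 (y = 5*(-5) + (-18 + 2) = -25 - 16 = -41)
y*210 = -41*210 = -8610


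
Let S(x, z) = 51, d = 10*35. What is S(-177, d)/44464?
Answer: 51/44464 ≈ 0.0011470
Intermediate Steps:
d = 350
S(-177, d)/44464 = 51/44464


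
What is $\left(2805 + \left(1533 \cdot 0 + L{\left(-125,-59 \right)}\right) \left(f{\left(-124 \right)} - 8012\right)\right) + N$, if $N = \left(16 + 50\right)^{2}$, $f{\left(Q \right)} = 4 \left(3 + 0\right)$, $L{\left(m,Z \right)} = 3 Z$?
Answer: $1423161$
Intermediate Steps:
$f{\left(Q \right)} = 12$ ($f{\left(Q \right)} = 4 \cdot 3 = 12$)
$N = 4356$ ($N = 66^{2} = 4356$)
$\left(2805 + \left(1533 \cdot 0 + L{\left(-125,-59 \right)}\right) \left(f{\left(-124 \right)} - 8012\right)\right) + N = \left(2805 + \left(1533 \cdot 0 + 3 \left(-59\right)\right) \left(12 - 8012\right)\right) + 4356 = \left(2805 + \left(0 - 177\right) \left(-8000\right)\right) + 4356 = \left(2805 - -1416000\right) + 4356 = \left(2805 + 1416000\right) + 4356 = 1418805 + 4356 = 1423161$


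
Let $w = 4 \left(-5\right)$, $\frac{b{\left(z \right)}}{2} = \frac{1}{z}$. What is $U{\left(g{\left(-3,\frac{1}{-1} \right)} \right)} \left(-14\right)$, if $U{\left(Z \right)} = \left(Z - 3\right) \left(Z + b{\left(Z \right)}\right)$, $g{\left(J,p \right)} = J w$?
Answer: $- \frac{239533}{5} \approx -47907.0$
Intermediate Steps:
$b{\left(z \right)} = \frac{2}{z}$
$w = -20$
$g{\left(J,p \right)} = - 20 J$ ($g{\left(J,p \right)} = J \left(-20\right) = - 20 J$)
$U{\left(Z \right)} = \left(-3 + Z\right) \left(Z + \frac{2}{Z}\right)$ ($U{\left(Z \right)} = \left(Z - 3\right) \left(Z + \frac{2}{Z}\right) = \left(-3 + Z\right) \left(Z + \frac{2}{Z}\right)$)
$U{\left(g{\left(-3,\frac{1}{-1} \right)} \right)} \left(-14\right) = \left(2 + \left(\left(-20\right) \left(-3\right)\right)^{2} - \frac{6}{\left(-20\right) \left(-3\right)} - 3 \left(\left(-20\right) \left(-3\right)\right)\right) \left(-14\right) = \left(2 + 60^{2} - \frac{6}{60} - 180\right) \left(-14\right) = \left(2 + 3600 - \frac{1}{10} - 180\right) \left(-14\right) = \frac{34219}{10} \left(-14\right) = - \frac{239533}{5}$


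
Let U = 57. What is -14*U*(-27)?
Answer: 21546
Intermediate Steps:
-14*U*(-27) = -14*57*(-27) = -798*(-27) = 21546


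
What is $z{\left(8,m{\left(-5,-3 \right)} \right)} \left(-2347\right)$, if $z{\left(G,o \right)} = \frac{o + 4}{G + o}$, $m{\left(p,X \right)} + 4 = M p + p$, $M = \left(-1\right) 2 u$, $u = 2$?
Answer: $- \frac{35205}{19} \approx -1852.9$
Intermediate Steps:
$M = -4$ ($M = \left(-1\right) 2 \cdot 2 = \left(-2\right) 2 = -4$)
$m{\left(p,X \right)} = -4 - 3 p$ ($m{\left(p,X \right)} = -4 + \left(- 4 p + p\right) = -4 - 3 p$)
$z{\left(G,o \right)} = \frac{4 + o}{G + o}$
$z{\left(8,m{\left(-5,-3 \right)} \right)} \left(-2347\right) = \frac{4 - -11}{8 - -11} \left(-2347\right) = \frac{4 + \left(-4 + 15\right)}{8 + \left(-4 + 15\right)} \left(-2347\right) = \frac{4 + 11}{8 + 11} \left(-2347\right) = \frac{1}{19} \cdot 15 \left(-2347\right) = \frac{15}{19} \left(-2347\right) = - \frac{35205}{19}$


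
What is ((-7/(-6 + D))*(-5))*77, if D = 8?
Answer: 2695/2 ≈ 1347.5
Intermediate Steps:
((-7/(-6 + D))*(-5))*77 = ((-7/(-6 + 8))*(-5))*77 = ((-7/2)*(-5))*77 = (((½)*(-7))*(-5))*77 = -7/2*(-5)*77 = (35/2)*77 = 2695/2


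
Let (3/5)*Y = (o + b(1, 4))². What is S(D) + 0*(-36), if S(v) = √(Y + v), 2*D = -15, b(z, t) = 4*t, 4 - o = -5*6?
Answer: √149730/6 ≈ 64.492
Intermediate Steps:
o = 34 (o = 4 - (-5)*6 = 4 - 1*(-30) = 4 + 30 = 34)
D = -15/2 (D = (½)*(-15) = -15/2 ≈ -7.5000)
Y = 12500/3 (Y = 5*(34 + 4*4)²/3 = 5*(34 + 16)²/3 = (5/3)*50² = (5/3)*2500 = 12500/3 ≈ 4166.7)
S(v) = √(12500/3 + v)
S(D) + 0*(-36) = √(37500 + 9*(-15/2))/3 + 0*(-36) = √(37500 - 135/2)/3 + 0 = √(74865/2)/3 + 0 = (√149730/2)/3 + 0 = √149730/6 + 0 = √149730/6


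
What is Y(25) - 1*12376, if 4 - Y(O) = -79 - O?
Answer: -12268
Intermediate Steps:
Y(O) = 83 + O (Y(O) = 4 - (-79 - O) = 4 + (79 + O) = 83 + O)
Y(25) - 1*12376 = (83 + 25) - 1*12376 = 108 - 12376 = -12268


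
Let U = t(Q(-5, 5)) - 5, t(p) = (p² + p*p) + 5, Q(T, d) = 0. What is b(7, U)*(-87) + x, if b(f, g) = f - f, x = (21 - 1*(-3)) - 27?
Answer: -3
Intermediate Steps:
t(p) = 5 + 2*p² (t(p) = (p² + p²) + 5 = 2*p² + 5 = 5 + 2*p²)
U = 0 (U = (5 + 2*0²) - 5 = (5 + 2*0) - 5 = (5 + 0) - 5 = 5 - 5 = 0)
x = -3 (x = (21 + 3) - 27 = 24 - 27 = -3)
b(f, g) = 0
b(7, U)*(-87) + x = 0*(-87) - 3 = 0 - 3 = -3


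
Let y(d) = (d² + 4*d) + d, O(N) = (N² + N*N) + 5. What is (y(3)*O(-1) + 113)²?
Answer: 78961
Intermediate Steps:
O(N) = 5 + 2*N² (O(N) = (N² + N²) + 5 = 2*N² + 5 = 5 + 2*N²)
y(d) = d² + 5*d
(y(3)*O(-1) + 113)² = ((3*(5 + 3))*(5 + 2*(-1)²) + 113)² = ((3*8)*(5 + 2*1) + 113)² = (24*(5 + 2) + 113)² = (24*7 + 113)² = (168 + 113)² = 281² = 78961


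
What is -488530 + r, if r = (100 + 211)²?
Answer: -391809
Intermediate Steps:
r = 96721 (r = 311² = 96721)
-488530 + r = -488530 + 96721 = -391809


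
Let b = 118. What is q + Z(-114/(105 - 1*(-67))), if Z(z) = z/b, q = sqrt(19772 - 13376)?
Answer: -57/10148 + 2*sqrt(1599) ≈ 79.969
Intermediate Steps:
q = 2*sqrt(1599) (q = sqrt(6396) = 2*sqrt(1599) ≈ 79.975)
Z(z) = z/118
q + Z(-114/(105 - 1*(-67))) = 2*sqrt(1599) + (-114/(105 - 1*(-67)))/118 = 2*sqrt(1599) + (-114/(105 + 67))/118 = 2*sqrt(1599) + (-114/172)/118 = 2*sqrt(1599) + (-114*1/172)/118 = 2*sqrt(1599) + (1/118)*(-57/86) = 2*sqrt(1599) - 57/10148 = -57/10148 + 2*sqrt(1599)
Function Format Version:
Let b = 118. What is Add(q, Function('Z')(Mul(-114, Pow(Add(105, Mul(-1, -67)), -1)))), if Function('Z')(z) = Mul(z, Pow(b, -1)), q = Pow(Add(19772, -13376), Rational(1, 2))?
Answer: Add(Rational(-57, 10148), Mul(2, Pow(1599, Rational(1, 2)))) ≈ 79.969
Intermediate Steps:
q = Mul(2, Pow(1599, Rational(1, 2))) (q = Pow(6396, Rational(1, 2)) = Mul(2, Pow(1599, Rational(1, 2))) ≈ 79.975)
Function('Z')(z) = Mul(Rational(1, 118), z) (Function('Z')(z) = Mul(z, Pow(118, -1)) = Mul(z, Rational(1, 118)) = Mul(Rational(1, 118), z))
Add(q, Function('Z')(Mul(-114, Pow(Add(105, Mul(-1, -67)), -1)))) = Add(Mul(2, Pow(1599, Rational(1, 2))), Mul(Rational(1, 118), Mul(-114, Pow(Add(105, Mul(-1, -67)), -1)))) = Add(Mul(2, Pow(1599, Rational(1, 2))), Mul(Rational(1, 118), Mul(-114, Pow(Add(105, 67), -1)))) = Add(Mul(2, Pow(1599, Rational(1, 2))), Mul(Rational(1, 118), Mul(-114, Pow(172, -1)))) = Add(Mul(2, Pow(1599, Rational(1, 2))), Mul(Rational(1, 118), Mul(-114, Rational(1, 172)))) = Add(Mul(2, Pow(1599, Rational(1, 2))), Mul(Rational(1, 118), Rational(-57, 86))) = Add(Mul(2, Pow(1599, Rational(1, 2))), Rational(-57, 10148)) = Add(Rational(-57, 10148), Mul(2, Pow(1599, Rational(1, 2))))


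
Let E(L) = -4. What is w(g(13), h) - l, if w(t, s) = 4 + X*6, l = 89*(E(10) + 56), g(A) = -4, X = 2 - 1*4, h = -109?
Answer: -4636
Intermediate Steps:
X = -2 (X = 2 - 4 = -2)
l = 4628 (l = 89*(-4 + 56) = 89*52 = 4628)
w(t, s) = -8 (w(t, s) = 4 - 2*6 = 4 - 12 = -8)
w(g(13), h) - l = -8 - 1*4628 = -8 - 4628 = -4636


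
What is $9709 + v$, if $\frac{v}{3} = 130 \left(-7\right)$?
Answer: $6979$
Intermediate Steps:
$v = -2730$ ($v = 3 \cdot 130 \left(-7\right) = 3 \left(-910\right) = -2730$)
$9709 + v = 9709 - 2730 = 6979$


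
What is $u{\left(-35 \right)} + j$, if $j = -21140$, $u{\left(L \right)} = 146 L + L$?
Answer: $-26285$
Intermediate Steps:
$u{\left(L \right)} = 147 L$
$u{\left(-35 \right)} + j = 147 \left(-35\right) - 21140 = -5145 - 21140 = -26285$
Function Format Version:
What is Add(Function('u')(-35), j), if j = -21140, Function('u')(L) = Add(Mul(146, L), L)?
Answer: -26285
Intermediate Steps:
Function('u')(L) = Mul(147, L)
Add(Function('u')(-35), j) = Add(Mul(147, -35), -21140) = Add(-5145, -21140) = -26285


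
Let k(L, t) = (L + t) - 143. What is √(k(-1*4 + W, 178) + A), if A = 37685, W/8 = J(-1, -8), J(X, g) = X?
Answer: 2*√9427 ≈ 194.19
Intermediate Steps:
W = -8 (W = 8*(-1) = -8)
k(L, t) = -143 + L + t
√(k(-1*4 + W, 178) + A) = √((-143 + (-1*4 - 8) + 178) + 37685) = √((-143 + (-4 - 8) + 178) + 37685) = √((-143 - 12 + 178) + 37685) = √(23 + 37685) = √37708 = 2*√9427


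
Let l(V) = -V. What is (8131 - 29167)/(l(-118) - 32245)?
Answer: 7012/10709 ≈ 0.65478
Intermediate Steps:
(8131 - 29167)/(l(-118) - 32245) = (8131 - 29167)/(-1*(-118) - 32245) = -21036/(118 - 32245) = -21036/(-32127) = -21036*(-1/32127) = 7012/10709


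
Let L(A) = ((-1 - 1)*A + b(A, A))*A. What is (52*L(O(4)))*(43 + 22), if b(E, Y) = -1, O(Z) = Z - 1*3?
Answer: -10140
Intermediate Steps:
O(Z) = -3 + Z (O(Z) = Z - 3 = -3 + Z)
L(A) = A*(-1 - 2*A) (L(A) = ((-1 - 1)*A - 1)*A = (-2*A - 1)*A = (-1 - 2*A)*A = A*(-1 - 2*A))
(52*L(O(4)))*(43 + 22) = (52*(-(-3 + 4)*(1 + 2*(-3 + 4))))*(43 + 22) = (52*(-1*1*(1 + 2*1)))*65 = (52*(-1*1*(1 + 2)))*65 = (52*(-1*1*3))*65 = (52*(-3))*65 = -156*65 = -10140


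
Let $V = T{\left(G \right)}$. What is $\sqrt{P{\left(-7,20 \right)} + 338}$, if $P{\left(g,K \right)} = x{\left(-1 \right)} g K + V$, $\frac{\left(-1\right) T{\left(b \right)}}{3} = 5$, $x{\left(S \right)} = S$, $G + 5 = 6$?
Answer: $\sqrt{463} \approx 21.517$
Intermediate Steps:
$G = 1$ ($G = -5 + 6 = 1$)
$T{\left(b \right)} = -15$ ($T{\left(b \right)} = \left(-3\right) 5 = -15$)
$V = -15$
$P{\left(g,K \right)} = -15 - K g$ ($P{\left(g,K \right)} = - g K - 15 = - K g - 15 = -15 - K g$)
$\sqrt{P{\left(-7,20 \right)} + 338} = \sqrt{\left(-15 - 20 \left(-7\right)\right) + 338} = \sqrt{\left(-15 + 140\right) + 338} = \sqrt{125 + 338} = \sqrt{463}$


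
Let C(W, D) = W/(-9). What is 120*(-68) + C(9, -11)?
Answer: -8161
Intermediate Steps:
C(W, D) = -W/9 (C(W, D) = W*(-1/9) = -W/9)
120*(-68) + C(9, -11) = 120*(-68) - 1/9*9 = -8160 - 1 = -8161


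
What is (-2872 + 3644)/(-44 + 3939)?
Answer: 772/3895 ≈ 0.19820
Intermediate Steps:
(-2872 + 3644)/(-44 + 3939) = 772/3895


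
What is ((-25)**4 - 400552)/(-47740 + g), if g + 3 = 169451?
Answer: -9927/121708 ≈ -0.081564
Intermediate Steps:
g = 169448 (g = -3 + 169451 = 169448)
((-25)**4 - 400552)/(-47740 + g) = ((-25)**4 - 400552)/(-47740 + 169448) = (390625 - 400552)/121708 = -9927*1/121708 = -9927/121708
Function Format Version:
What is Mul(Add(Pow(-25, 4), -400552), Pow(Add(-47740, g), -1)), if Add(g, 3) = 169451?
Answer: Rational(-9927, 121708) ≈ -0.081564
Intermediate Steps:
g = 169448 (g = Add(-3, 169451) = 169448)
Mul(Add(Pow(-25, 4), -400552), Pow(Add(-47740, g), -1)) = Mul(Add(Pow(-25, 4), -400552), Pow(Add(-47740, 169448), -1)) = Mul(Add(390625, -400552), Pow(121708, -1)) = Mul(-9927, Rational(1, 121708)) = Rational(-9927, 121708)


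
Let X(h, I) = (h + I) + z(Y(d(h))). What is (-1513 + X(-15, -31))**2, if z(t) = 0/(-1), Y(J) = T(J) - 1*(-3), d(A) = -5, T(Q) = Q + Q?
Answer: 2430481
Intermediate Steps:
T(Q) = 2*Q
Y(J) = 3 + 2*J (Y(J) = 2*J - 1*(-3) = 2*J + 3 = 3 + 2*J)
z(t) = 0 (z(t) = 0*(-1) = 0)
X(h, I) = I + h (X(h, I) = (h + I) + 0 = (I + h) + 0 = I + h)
(-1513 + X(-15, -31))**2 = (-1513 + (-31 - 15))**2 = (-1513 - 46)**2 = (-1559)**2 = 2430481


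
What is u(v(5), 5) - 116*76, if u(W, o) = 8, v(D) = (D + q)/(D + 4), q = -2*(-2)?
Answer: -8808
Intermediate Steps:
q = 4
v(D) = 1 (v(D) = (D + 4)/(D + 4) = (4 + D)/(4 + D) = 1)
u(v(5), 5) - 116*76 = 8 - 116*76 = 8 - 8816 = -8808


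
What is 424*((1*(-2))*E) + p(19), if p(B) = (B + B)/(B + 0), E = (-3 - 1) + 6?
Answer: -1694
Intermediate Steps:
E = 2 (E = -4 + 6 = 2)
p(B) = 2 (p(B) = (2*B)/B = 2)
424*((1*(-2))*E) + p(19) = 424*((1*(-2))*2) + 2 = 424*(-2*2) + 2 = 424*(-4) + 2 = -1696 + 2 = -1694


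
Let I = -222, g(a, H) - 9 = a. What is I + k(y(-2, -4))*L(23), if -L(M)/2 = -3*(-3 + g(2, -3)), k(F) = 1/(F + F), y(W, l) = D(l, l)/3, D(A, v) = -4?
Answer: -240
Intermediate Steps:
g(a, H) = 9 + a
y(W, l) = -4/3
k(F) = 1/(2*F)
L(M) = 48 (L(M) = -(-6)*(-3 + (9 + 2)) = -(-6)*(-3 + 11) = -(-6)*8 = -2*(-24) = 48)
I + k(y(-2, -4))*L(23) = -222 + (1/(2*(-4/3)))*48 = -222 + ((½)*(-¾))*48 = -222 - 3/8*48 = -222 - 18 = -240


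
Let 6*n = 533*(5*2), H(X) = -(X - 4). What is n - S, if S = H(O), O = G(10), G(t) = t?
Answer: 2683/3 ≈ 894.33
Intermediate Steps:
O = 10
H(X) = 4 - X (H(X) = -(-4 + X) = 4 - X)
S = -6 (S = 4 - 1*10 = 4 - 10 = -6)
n = 2665/3 (n = (533*(5*2))/6 = (533*10)/6 = (⅙)*5330 = 2665/3 ≈ 888.33)
n - S = 2665/3 - 1*(-6) = 2665/3 + 6 = 2683/3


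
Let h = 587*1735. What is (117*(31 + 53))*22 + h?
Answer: 1234661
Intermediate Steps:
h = 1018445
(117*(31 + 53))*22 + h = (117*(31 + 53))*22 + 1018445 = (117*84)*22 + 1018445 = 9828*22 + 1018445 = 216216 + 1018445 = 1234661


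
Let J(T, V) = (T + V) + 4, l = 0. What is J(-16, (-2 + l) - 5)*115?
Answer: -2185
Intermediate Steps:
J(T, V) = 4 + T + V
J(-16, (-2 + l) - 5)*115 = (4 - 16 + ((-2 + 0) - 5))*115 = (4 - 16 + (-2 - 5))*115 = (4 - 16 - 7)*115 = -19*115 = -2185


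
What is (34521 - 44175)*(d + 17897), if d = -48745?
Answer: 297806592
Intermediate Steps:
(34521 - 44175)*(d + 17897) = (34521 - 44175)*(-48745 + 17897) = -9654*(-30848) = 297806592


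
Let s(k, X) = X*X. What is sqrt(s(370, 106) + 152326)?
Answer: 7*sqrt(3338) ≈ 404.43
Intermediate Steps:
s(k, X) = X**2
sqrt(s(370, 106) + 152326) = sqrt(106**2 + 152326) = sqrt(11236 + 152326) = sqrt(163562) = 7*sqrt(3338)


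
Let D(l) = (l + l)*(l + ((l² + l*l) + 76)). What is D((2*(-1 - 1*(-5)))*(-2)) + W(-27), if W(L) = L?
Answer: -18331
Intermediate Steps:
D(l) = 2*l*(76 + l + 2*l²) (D(l) = (2*l)*(l + ((l² + l²) + 76)) = (2*l)*(l + (2*l² + 76)) = (2*l)*(l + (76 + 2*l²)) = (2*l)*(76 + l + 2*l²) = 2*l*(76 + l + 2*l²))
D((2*(-1 - 1*(-5)))*(-2)) + W(-27) = 2*((2*(-1 - 1*(-5)))*(-2))*(76 + (2*(-1 - 1*(-5)))*(-2) + 2*((2*(-1 - 1*(-5)))*(-2))²) - 27 = 2*((2*(-1 + 5))*(-2))*(76 + (2*(-1 + 5))*(-2) + 2*((2*(-1 + 5))*(-2))²) - 27 = 2*((2*4)*(-2))*(76 + (2*4)*(-2) + 2*((2*4)*(-2))²) - 27 = 2*(8*(-2))*(76 + 8*(-2) + 2*(8*(-2))²) - 27 = 2*(-16)*(76 - 16 + 2*(-16)²) - 27 = 2*(-16)*(76 - 16 + 2*256) - 27 = 2*(-16)*(76 - 16 + 512) - 27 = 2*(-16)*572 - 27 = -18304 - 27 = -18331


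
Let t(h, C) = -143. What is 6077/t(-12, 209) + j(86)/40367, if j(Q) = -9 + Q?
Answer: -245299248/5772481 ≈ -42.495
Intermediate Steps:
6077/t(-12, 209) + j(86)/40367 = 6077/(-143) + (-9 + 86)/40367 = 6077*(-1/143) + 77*(1/40367) = -6077/143 + 77/40367 = -245299248/5772481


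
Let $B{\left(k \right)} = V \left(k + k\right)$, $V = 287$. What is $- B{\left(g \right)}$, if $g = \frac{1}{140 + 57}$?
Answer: $- \frac{574}{197} \approx -2.9137$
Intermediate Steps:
$g = \frac{1}{197} \approx 0.0050761$
$B{\left(k \right)} = 574 k$ ($B{\left(k \right)} = 287 \left(k + k\right) = 287 \cdot 2 k = 574 k$)
$- B{\left(g \right)} = - \frac{574}{197}$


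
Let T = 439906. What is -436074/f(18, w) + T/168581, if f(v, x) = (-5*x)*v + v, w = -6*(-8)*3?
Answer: 13201175741/363629217 ≈ 36.304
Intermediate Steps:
w = 144 (w = 48*3 = 144)
f(v, x) = v - 5*v*x (f(v, x) = -5*v*x + v = v - 5*v*x)
-436074/f(18, w) + T/168581 = -436074*1/(18*(1 - 5*144)) + 439906/168581 = -436074*1/(18*(1 - 720)) + 439906*(1/168581) = -436074/(18*(-719)) + 439906/168581 = -436074/(-12942) + 439906/168581 = -436074*(-1/12942) + 439906/168581 = 72679/2157 + 439906/168581 = 13201175741/363629217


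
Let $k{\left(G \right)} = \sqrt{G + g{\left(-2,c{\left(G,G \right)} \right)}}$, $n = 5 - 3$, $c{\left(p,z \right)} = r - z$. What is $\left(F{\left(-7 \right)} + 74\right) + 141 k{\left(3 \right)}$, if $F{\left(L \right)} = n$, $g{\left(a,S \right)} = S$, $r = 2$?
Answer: $76 + 141 \sqrt{2} \approx 275.4$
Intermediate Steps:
$c{\left(p,z \right)} = 2 - z$
$n = 2$
$F{\left(L \right)} = 2$
$k{\left(G \right)} = \sqrt{2}$ ($k{\left(G \right)} = \sqrt{G - \left(-2 + G\right)} = \sqrt{2}$)
$\left(F{\left(-7 \right)} + 74\right) + 141 k{\left(3 \right)} = \left(2 + 74\right) + 141 \sqrt{2} = 76 + 141 \sqrt{2}$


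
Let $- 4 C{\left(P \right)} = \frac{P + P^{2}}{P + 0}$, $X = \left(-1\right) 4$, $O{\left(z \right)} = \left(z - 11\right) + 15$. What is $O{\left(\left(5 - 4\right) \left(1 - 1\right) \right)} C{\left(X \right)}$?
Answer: $3$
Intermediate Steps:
$O{\left(z \right)} = 4 + z$ ($O{\left(z \right)} = \left(-11 + z\right) + 15 = 4 + z$)
$X = -4$
$C{\left(P \right)} = - \frac{P + P^{2}}{4 P}$ ($C{\left(P \right)} = - \frac{\left(P + P^{2}\right) \frac{1}{P + 0}}{4} = - \frac{\left(P + P^{2}\right) \frac{1}{P}}{4} = - \frac{\frac{1}{P} \left(P + P^{2}\right)}{4} = - \frac{P + P^{2}}{4 P}$)
$O{\left(\left(5 - 4\right) \left(1 - 1\right) \right)} C{\left(X \right)} = \left(4 + \left(5 - 4\right) \left(1 - 1\right)\right) \left(- \frac{1}{4} - -1\right) = \left(4 + 1 \cdot 0\right) \left(- \frac{1}{4} + 1\right) = \left(4 + 0\right) \frac{3}{4} = 4 \cdot \frac{3}{4} = 3$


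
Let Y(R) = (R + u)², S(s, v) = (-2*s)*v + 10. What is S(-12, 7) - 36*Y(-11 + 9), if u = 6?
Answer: -398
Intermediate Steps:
S(s, v) = 10 - 2*s*v (S(s, v) = -2*s*v + 10 = 10 - 2*s*v)
Y(R) = (6 + R)² (Y(R) = (R + 6)² = (6 + R)²)
S(-12, 7) - 36*Y(-11 + 9) = (10 - 2*(-12)*7) - 36*(6 + (-11 + 9))² = (10 + 168) - 36*(6 - 2)² = 178 - 36*4² = 178 - 36*16 = 178 - 576 = -398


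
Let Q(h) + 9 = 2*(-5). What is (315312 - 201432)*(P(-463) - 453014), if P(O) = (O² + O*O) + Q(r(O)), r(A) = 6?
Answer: -2766714600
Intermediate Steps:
Q(h) = -19 (Q(h) = -9 + 2*(-5) = -9 - 10 = -19)
P(O) = -19 + 2*O² (P(O) = (O² + O*O) - 19 = (O² + O²) - 19 = 2*O² - 19 = -19 + 2*O²)
(315312 - 201432)*(P(-463) - 453014) = (315312 - 201432)*((-19 + 2*(-463)²) - 453014) = 113880*((-19 + 2*214369) - 453014) = 113880*((-19 + 428738) - 453014) = 113880*(428719 - 453014) = 113880*(-24295) = -2766714600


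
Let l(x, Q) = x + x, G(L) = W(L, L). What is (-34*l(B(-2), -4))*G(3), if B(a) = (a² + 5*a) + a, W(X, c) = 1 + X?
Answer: 2176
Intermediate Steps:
G(L) = 1 + L
B(a) = a² + 6*a
l(x, Q) = 2*x
(-34*l(B(-2), -4))*G(3) = (-68*(-2*(6 - 2)))*(1 + 3) = -68*(-2*4)*4 = -68*(-8)*4 = -34*(-16)*4 = 544*4 = 2176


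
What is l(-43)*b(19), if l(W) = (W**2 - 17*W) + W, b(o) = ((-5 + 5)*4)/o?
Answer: 0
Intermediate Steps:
b(o) = 0 (b(o) = (0*4)/o = 0/o = 0)
l(W) = W**2 - 16*W
l(-43)*b(19) = -43*(-16 - 43)*0 = -43*(-59)*0 = 2537*0 = 0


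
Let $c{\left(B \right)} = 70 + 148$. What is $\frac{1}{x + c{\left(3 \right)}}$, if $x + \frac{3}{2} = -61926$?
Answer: $- \frac{2}{123419} \approx -1.6205 \cdot 10^{-5}$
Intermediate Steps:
$c{\left(B \right)} = 218$
$x = - \frac{123855}{2}$ ($x = - \frac{3}{2} - 61926 = - \frac{123855}{2} \approx -61928.0$)
$\frac{1}{x + c{\left(3 \right)}} = \frac{1}{- \frac{123855}{2} + 218} = \frac{1}{- \frac{123419}{2}} = - \frac{2}{123419}$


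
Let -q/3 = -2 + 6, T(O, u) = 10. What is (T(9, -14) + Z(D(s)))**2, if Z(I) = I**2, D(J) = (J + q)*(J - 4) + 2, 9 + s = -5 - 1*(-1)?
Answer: 33247510921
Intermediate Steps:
s = -13 (s = -9 + (-5 - 1*(-1)) = -9 + (-5 + 1) = -9 - 4 = -13)
q = -12 (q = -3*(-2 + 6) = -3*4 = -12)
D(J) = 2 + (-12 + J)*(-4 + J) (D(J) = (J - 12)*(J - 4) + 2 = (-12 + J)*(-4 + J) + 2 = 2 + (-12 + J)*(-4 + J))
(T(9, -14) + Z(D(s)))**2 = (10 + (50 + (-13)**2 - 16*(-13))**2)**2 = (10 + (50 + 169 + 208)**2)**2 = (10 + 427**2)**2 = (10 + 182329)**2 = 182339**2 = 33247510921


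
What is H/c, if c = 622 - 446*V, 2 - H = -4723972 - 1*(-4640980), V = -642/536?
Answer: 11121196/154931 ≈ 71.782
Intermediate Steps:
V = -321/268 (V = -642*1/536 = -321/268 ≈ -1.1978)
H = 82994 (H = 2 - (-4723972 - 1*(-4640980)) = 2 - (-4723972 + 4640980) = 2 - 1*(-82992) = 2 + 82992 = 82994)
c = 154931/134 (c = 622 - 446*(-321/268) = 622 + 71583/134 = 154931/134 ≈ 1156.2)
H/c = 82994/(154931/134) = 82994*(134/154931) = 11121196/154931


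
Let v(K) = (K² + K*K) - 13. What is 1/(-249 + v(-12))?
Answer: 1/26 ≈ 0.038462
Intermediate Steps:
v(K) = -13 + 2*K² (v(K) = (K² + K²) - 13 = 2*K² - 13 = -13 + 2*K²)
1/(-249 + v(-12)) = 1/(-249 + (-13 + 2*(-12)²)) = 1/(-249 + (-13 + 2*144)) = 1/(-249 + (-13 + 288)) = 1/(-249 + 275) = 1/26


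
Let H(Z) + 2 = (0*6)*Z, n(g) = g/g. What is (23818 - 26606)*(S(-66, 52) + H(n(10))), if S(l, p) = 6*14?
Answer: -228616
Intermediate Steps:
S(l, p) = 84
n(g) = 1
H(Z) = -2 (H(Z) = -2 + (0*6)*Z = -2 + 0*Z = -2 + 0 = -2)
(23818 - 26606)*(S(-66, 52) + H(n(10))) = (23818 - 26606)*(84 - 2) = -2788*82 = -228616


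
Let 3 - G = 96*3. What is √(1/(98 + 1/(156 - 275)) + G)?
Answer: I*√229305354/897 ≈ 16.882*I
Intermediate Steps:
G = -285 (G = 3 - 96*3 = 3 - 1*288 = 3 - 288 = -285)
√(1/(98 + 1/(156 - 275)) + G) = √(1/(98 + 1/(156 - 275)) - 285) = √(1/(98 + 1/(-119)) - 285) = √(1/(98 - 1/119) - 285) = √(1/(11661/119) - 285) = √(119/11661 - 285) = √(-3323266/11661) = I*√229305354/897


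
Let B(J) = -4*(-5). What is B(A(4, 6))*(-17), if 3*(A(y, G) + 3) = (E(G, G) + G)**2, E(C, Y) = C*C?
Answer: -340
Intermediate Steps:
E(C, Y) = C**2
A(y, G) = -3 + (G + G**2)**2/3 (A(y, G) = -3 + (G**2 + G)**2/3 = -3 + (G + G**2)**2/3)
B(J) = 20
B(A(4, 6))*(-17) = 20*(-17) = -340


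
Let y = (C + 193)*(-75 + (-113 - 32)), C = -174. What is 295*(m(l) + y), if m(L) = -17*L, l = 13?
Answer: -1298295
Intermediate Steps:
y = -4180 (y = (-174 + 193)*(-75 + (-113 - 32)) = 19*(-75 - 145) = 19*(-220) = -4180)
295*(m(l) + y) = 295*(-17*13 - 4180) = 295*(-221 - 4180) = 295*(-4401) = -1298295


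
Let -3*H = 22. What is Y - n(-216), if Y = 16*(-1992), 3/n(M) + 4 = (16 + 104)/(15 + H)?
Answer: -8541765/268 ≈ -31872.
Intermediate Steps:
H = -22/3 (H = -⅓*22 = -22/3 ≈ -7.3333)
n(M) = 69/268 (n(M) = 3/(-4 + (16 + 104)/(15 - 22/3)) = 3/(-4 + 120/(23/3)) = 3/(-4 + 120*(3/23)) = 3/(-4 + 360/23) = 3/(268/23) = 3*(23/268) = 69/268)
Y = -31872
Y - n(-216) = -31872 - 1*69/268 = -31872 - 69/268 = -8541765/268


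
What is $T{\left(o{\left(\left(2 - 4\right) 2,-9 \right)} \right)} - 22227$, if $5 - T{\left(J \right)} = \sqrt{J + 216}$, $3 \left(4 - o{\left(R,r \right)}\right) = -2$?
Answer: $-22222 - \frac{\sqrt{1986}}{3} \approx -22237.0$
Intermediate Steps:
$o{\left(R,r \right)} = \frac{14}{3}$ ($o{\left(R,r \right)} = 4 - - \frac{2}{3} = 4 + \frac{2}{3} = \frac{14}{3}$)
$T{\left(J \right)} = 5 - \sqrt{216 + J}$ ($T{\left(J \right)} = 5 - \sqrt{J + 216} = 5 - \sqrt{216 + J}$)
$T{\left(o{\left(\left(2 - 4\right) 2,-9 \right)} \right)} - 22227 = \left(5 - \sqrt{216 + \frac{14}{3}}\right) - 22227 = \left(5 - \sqrt{\frac{662}{3}}\right) - 22227 = \left(5 - \frac{\sqrt{1986}}{3}\right) - 22227 = -22222 - \frac{\sqrt{1986}}{3}$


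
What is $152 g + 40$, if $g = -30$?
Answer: $-4520$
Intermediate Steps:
$152 g + 40 = 152 \left(-30\right) + 40 = -4560 + 40 = -4520$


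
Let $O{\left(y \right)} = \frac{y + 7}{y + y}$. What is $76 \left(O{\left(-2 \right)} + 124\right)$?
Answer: $9329$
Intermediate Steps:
$O{\left(y \right)} = \frac{7 + y}{2 y}$
$76 \left(O{\left(-2 \right)} + 124\right) = 76 \left(\frac{7 - 2}{2 \left(-2\right)} + 124\right) = 76 \left(\frac{1}{2} \left(- \frac{1}{2}\right) 5 + 124\right) = 76 \left(- \frac{5}{4} + 124\right) = 76 \cdot \frac{491}{4} = 9329$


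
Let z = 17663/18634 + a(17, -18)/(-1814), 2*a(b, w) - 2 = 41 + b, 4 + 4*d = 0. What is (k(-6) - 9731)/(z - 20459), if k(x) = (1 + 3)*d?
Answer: 54843868310/115254198537 ≈ 0.47585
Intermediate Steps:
d = -1 (d = -1 + (1/4)*0 = -1 + 0 = -1)
k(x) = -4 (k(x) = (1 + 3)*(-1) = 4*(-1) = -4)
a(b, w) = 43/2 + b/2 (a(b, w) = 1 + (41 + b)/2 = 1 + (41/2 + b/2) = 43/2 + b/2)
z = 15740831/16901038 (z = 17663/18634 + (43/2 + (1/2)*17)/(-1814) = 17663*(1/18634) + (43/2 + 17/2)*(-1/1814) = 17663/18634 + 30*(-1/1814) = 17663/18634 - 15/907 = 15740831/16901038 ≈ 0.93135)
(k(-6) - 9731)/(z - 20459) = (-4 - 9731)/(15740831/16901038 - 20459) = -9735/(-345762595611/16901038) = -9735*(-16901038/345762595611) = 54843868310/115254198537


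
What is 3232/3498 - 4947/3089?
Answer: -3660479/5402661 ≈ -0.67753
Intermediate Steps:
3232/3498 - 4947/3089 = 3232*(1/3498) - 4947*1/3089 = 1616/1749 - 4947/3089 = -3660479/5402661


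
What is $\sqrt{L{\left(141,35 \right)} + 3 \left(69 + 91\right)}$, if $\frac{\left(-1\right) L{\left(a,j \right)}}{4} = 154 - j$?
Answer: $2$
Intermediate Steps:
$L{\left(a,j \right)} = -616 + 4 j$ ($L{\left(a,j \right)} = - 4 \left(154 - j\right) = -616 + 4 j$)
$\sqrt{L{\left(141,35 \right)} + 3 \left(69 + 91\right)} = \sqrt{\left(-616 + 4 \cdot 35\right) + 3 \left(69 + 91\right)} = \sqrt{\left(-616 + 140\right) + 3 \cdot 160} = \sqrt{-476 + 480} = \sqrt{4} = 2$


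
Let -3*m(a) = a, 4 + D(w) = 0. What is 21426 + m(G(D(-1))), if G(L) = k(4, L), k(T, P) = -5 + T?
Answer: 64279/3 ≈ 21426.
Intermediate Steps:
D(w) = -4 (D(w) = -4 + 0 = -4)
G(L) = -1 (G(L) = -5 + 4 = -1)
m(a) = -a/3
21426 + m(G(D(-1))) = 21426 - 1/3*(-1) = 21426 + 1/3 = 64279/3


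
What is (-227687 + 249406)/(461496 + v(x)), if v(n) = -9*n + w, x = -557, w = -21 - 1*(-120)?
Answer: 21719/466608 ≈ 0.046547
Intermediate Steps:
w = 99 (w = -21 + 120 = 99)
v(n) = 99 - 9*n (v(n) = -9*n + 99 = 99 - 9*n)
(-227687 + 249406)/(461496 + v(x)) = (-227687 + 249406)/(461496 + (99 - 9*(-557))) = 21719/(461496 + (99 + 5013)) = 21719/(461496 + 5112) = 21719/466608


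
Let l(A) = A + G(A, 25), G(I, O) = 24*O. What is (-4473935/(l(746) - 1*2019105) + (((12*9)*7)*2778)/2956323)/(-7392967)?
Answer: -5821343274839/14700045811972825273 ≈ -3.9601e-7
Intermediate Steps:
l(A) = 600 + A (l(A) = A + 24*25 = A + 600 = 600 + A)
(-4473935/(l(746) - 1*2019105) + (((12*9)*7)*2778)/2956323)/(-7392967) = (-4473935/((600 + 746) - 1*2019105) + (((12*9)*7)*2778)/2956323)/(-7392967) = (-4473935/(1346 - 2019105) + ((108*7)*2778)*(1/2956323))*(-1/7392967) = (-4473935/(-2017759) + (756*2778)*(1/2956323))*(-1/7392967) = (-4473935*(-1/2017759) + 2100168*(1/2956323))*(-1/7392967) = (4473935/2017759 + 700056/985441)*(-1/7392967) = (5821343274839/1988382446719)*(-1/7392967) = -5821343274839/14700045811972825273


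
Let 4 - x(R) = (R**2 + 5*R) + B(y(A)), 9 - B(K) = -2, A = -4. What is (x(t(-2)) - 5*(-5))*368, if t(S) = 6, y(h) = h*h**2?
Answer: -17664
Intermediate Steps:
y(h) = h**3
B(K) = 11 (B(K) = 9 - 1*(-2) = 9 + 2 = 11)
x(R) = -7 - R**2 - 5*R (x(R) = 4 - ((R**2 + 5*R) + 11) = 4 - (11 + R**2 + 5*R) = 4 + (-11 - R**2 - 5*R) = -7 - R**2 - 5*R)
(x(t(-2)) - 5*(-5))*368 = ((-7 - 1*6**2 - 5*6) - 5*(-5))*368 = ((-7 - 1*36 - 30) + 25)*368 = ((-7 - 36 - 30) + 25)*368 = (-73 + 25)*368 = -48*368 = -17664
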